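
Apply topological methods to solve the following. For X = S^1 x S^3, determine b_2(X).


Each S^d has Poincare polynomial 1 + t^d.
The product S^1 x S^3 has Poincare polynomial prod(1+t^d_i).
Expanding: b_0=1, b_1=1, b_3=1, b_4=1.
b_2 = 0

0


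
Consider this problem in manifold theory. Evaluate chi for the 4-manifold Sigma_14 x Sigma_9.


chi(Sigma_14) = 2 - 2*14 = -26
chi(Sigma_9) = 2 - 2*9 = -16
chi(product) = (-26) * (-16) = 416

416


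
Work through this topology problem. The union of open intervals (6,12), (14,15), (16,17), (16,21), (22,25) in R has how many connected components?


Sort and merge overlapping open intervals.
Merged: (6,12), (14,15), (16,21), (22,25).
Number of components = 4

4


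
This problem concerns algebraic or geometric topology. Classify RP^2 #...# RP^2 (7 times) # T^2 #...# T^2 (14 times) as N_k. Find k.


Since a >= 1, the sum is non-orientable; each T^2 can be replaced by RP^2 # RP^2 (since T^2#RP^2 = 3RP^2).
Total crosscaps k = 7 + 2*14 = 35.
Check via chi: chi = 7*1 + 14*0 - (7+14-1)*2 = -33 = 2 - k = -33. Consistent.

35


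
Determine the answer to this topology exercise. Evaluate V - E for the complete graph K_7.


K_7: V = 7, E = C(7,2) = 21.
chi = V - E = 7 - 21 = -14

-14


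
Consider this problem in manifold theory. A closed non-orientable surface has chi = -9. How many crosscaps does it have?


chi = 2 - k for closed non-orientable surfaces with k crosscaps.
-9 = 2 - k
k = 2 - (-9) = 11

11


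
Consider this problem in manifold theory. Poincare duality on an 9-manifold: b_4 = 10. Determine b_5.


Poincare duality for closed orientable n-manifolds: b_k = b_{n-k}.
Here n = 9, so b_5 = b_4 = 10

10


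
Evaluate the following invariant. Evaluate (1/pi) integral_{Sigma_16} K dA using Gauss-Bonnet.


Gauss-Bonnet: integral K dA = 2*pi*chi(M).
chi(Sigma_16) = 2 - 2*16 = -30.
(integral K dA)/pi = 2*chi = 2*(-30) = -60

-60


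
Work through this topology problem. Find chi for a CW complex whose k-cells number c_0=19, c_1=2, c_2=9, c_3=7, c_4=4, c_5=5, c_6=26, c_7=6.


chi = sum_k (-1)^k c_k.
= (-1)^0*19 + (-1)^1*2 + (-1)^2*9 + (-1)^3*7 + (-1)^4*4 + (-1)^5*5 + (-1)^6*26 + (-1)^7*6
= (19) + (-2) + (9) + (-7) + (4) + (-5) + (26) + (-6)
= 38

38


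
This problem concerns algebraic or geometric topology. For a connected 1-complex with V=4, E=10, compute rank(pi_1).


For a connected graph: rank(pi_1) = b_1 = E - V + 1 = 1 - chi.
chi = V - E = 4 - 10 = -6.
rank = 1 - (-6) = 10 - 4 + 1 = 7

7


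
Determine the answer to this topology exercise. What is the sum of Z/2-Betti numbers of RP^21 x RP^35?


dim H^*(RP^n; Z/2) = n+1 (one Z/2 in each degree 0..n).
Total Betti number is multiplicative.
Total = (21+1) * (35+1) = 22 * 36 = 792

792


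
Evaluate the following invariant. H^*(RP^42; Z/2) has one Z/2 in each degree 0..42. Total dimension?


H^k(RP^42; Z/2) = Z/2 for each 0 <= k <= 42.
Total dimension = 42 + 1 = 43

43


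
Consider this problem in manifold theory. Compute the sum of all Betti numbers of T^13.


b_k(T^13) = C(13,k), so the sum over k is sum_k C(13,k) = 2^13.
Total = 2^13 = 8192

8192


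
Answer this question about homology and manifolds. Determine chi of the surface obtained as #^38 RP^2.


For a non-orientable closed surface with k crosscaps: chi = 2 - k.
Here k = 38.
chi = 2 - 38 = -36

-36


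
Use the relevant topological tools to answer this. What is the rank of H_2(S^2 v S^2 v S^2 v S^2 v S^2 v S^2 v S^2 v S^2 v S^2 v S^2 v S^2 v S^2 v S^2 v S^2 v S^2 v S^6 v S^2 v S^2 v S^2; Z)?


For a wedge of spheres, H_k (k>0) is free on one generator per sphere of dimension k.
Spheres of dimension 2: count = 18.
b_2 = 18

18


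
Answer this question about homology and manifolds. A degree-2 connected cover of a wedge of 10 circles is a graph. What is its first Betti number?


Nielsen-Schreier: an index-n subgroup of F_r is free of rank 1 + n(r-1).
Equivalently: chi(cover) = n*chi(base); chi(vee_r S^1) = 1 - 10 = -9.
chi(E) = 2*(-9) = -18; rank = 1 - chi(E) = 1 - (-18) = 19.
rank = 1 + 2*(10-1) = 1 + 18 = 19

19


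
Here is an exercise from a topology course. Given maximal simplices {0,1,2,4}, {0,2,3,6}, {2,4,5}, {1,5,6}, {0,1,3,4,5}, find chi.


Enumerate all faces; f-vector: f_0=7, f_1=20, f_2=19, f_3=7, f_4=1.
chi = sum (-1)^k f_k = 0

0


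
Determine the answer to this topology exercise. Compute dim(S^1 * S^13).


Join of spheres: S^m * S^n = S^{m+n+1}.
dim = 1 + 13 + 1 = 15

15


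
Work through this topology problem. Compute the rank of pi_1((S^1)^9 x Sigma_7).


pi_1(A x B) = pi_1(A) x pi_1(B); rank of abelianization = b_1.
b_1(T^9) = 9, b_1(Sigma_7) = 2*7 = 14.
b_1(product) = 9 + 14 = 23

23


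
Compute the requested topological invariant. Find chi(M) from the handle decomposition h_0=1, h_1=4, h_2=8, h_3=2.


Handles of index k contribute (-1)^k to chi (same as CW cells).
chi = (1) + (-4) + (8) + (-2) = 3

3


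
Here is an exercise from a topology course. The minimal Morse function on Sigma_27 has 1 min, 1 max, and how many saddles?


A perfect Morse function has m_k = b_k.
For Sigma_27: b_0=1, b_1=2g=54, b_2=1.
Saddles m_1 = 2g = 54

54


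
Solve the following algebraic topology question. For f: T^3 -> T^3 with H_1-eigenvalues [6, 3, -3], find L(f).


For a torus self-map: L(f) = det(I - A) where A acts on H_1.
L(f) = (1-6) * (1-3) * (1--3) = -5 * -2 * 4 = 40

40


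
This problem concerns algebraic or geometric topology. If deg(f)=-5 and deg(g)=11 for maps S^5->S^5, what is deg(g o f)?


Degree is multiplicative under composition: deg(g o f) = deg(g) * deg(f).
= 11 * -5 = -55

-55


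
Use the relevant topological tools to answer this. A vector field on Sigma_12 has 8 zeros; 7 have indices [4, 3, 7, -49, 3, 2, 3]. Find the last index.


Poincare-Hopf: sum of indices = chi(M).
chi(Sigma_12) = 2 - 2*12 = -22.
Sum of known indices = -27.
x = chi - (sum known) = -22 - (-27) = 5

5


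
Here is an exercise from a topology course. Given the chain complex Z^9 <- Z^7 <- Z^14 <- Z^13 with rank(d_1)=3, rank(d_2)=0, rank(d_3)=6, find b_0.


rank H_k = rank(ker d_k) - rank(im d_{k+1}).
rank(ker d_0) = rank(C_0) - rank(d_0) = 9 - 0 = 9.
rank(im d_{0+1}) = 3.
rank H_0 = 9 - 3 = 6

6


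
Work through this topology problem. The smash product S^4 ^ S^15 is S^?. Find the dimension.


S^m ^ S^n = S^{m+n}.
k = 4 + 15 = 19

19


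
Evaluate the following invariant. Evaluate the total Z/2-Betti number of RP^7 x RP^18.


dim H^*(RP^n; Z/2) = n+1 (one Z/2 in each degree 0..n).
Total Betti number is multiplicative.
Total = (7+1) * (18+1) = 8 * 19 = 152

152


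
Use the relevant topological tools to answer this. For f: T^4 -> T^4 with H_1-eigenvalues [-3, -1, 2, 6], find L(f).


For a torus self-map: L(f) = det(I - A) where A acts on H_1.
L(f) = (1--3) * (1--1) * (1-2) * (1-6) = 4 * 2 * -1 * -5 = 40

40


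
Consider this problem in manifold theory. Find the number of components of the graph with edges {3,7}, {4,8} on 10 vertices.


Run DFS/union-find over 10 vertices.
V = 10, E = 2.
Number of components = 8

8


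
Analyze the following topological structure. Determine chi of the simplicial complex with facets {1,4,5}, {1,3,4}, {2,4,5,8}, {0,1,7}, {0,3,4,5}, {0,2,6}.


Enumerate all faces; f-vector: f_0=9, f_1=20, f_2=12, f_3=2.
chi = sum (-1)^k f_k = -1

-1


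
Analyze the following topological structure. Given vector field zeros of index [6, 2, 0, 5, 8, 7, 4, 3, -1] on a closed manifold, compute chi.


Poincare-Hopf: chi(M) = sum of indices of zeros.
chi = (6) + (2) + (0) + (5) + (8) + (7) + (4) + (3) + (-1) = 34

34


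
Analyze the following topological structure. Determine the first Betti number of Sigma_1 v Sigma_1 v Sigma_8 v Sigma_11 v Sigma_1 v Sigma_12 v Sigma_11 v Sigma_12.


For a wedge X v Y: reduced H_k(X v Y) = H_k(X) + H_k(Y).
Each Sigma_g contributes b_1 = 2g.
b_1 = 2 + 2 + 16 + 22 + 2 + 24 + 22 + 24 = 114

114


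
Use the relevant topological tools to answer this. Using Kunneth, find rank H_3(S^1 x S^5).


Each S^d has Poincare polynomial 1 + t^d.
The product S^1 x S^5 has Poincare polynomial prod(1+t^d_i).
Expanding: b_0=1, b_1=1, b_5=1, b_6=1.
b_3 = 0

0


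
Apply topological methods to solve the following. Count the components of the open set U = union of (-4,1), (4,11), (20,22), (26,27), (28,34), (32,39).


Sort and merge overlapping open intervals.
Merged: (-4,1), (4,11), (20,22), (26,27), (28,39).
Number of components = 5

5


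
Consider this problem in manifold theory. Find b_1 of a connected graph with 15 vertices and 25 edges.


For a connected graph: rank(pi_1) = b_1 = E - V + 1 = 1 - chi.
chi = V - E = 15 - 25 = -10.
rank = 1 - (-10) = 25 - 15 + 1 = 11

11


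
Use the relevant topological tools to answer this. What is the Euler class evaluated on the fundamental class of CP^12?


For any closed oriented manifold, <e(TM),[M]> = chi(M).
chi(CP^12) = 12+1 = 13

13


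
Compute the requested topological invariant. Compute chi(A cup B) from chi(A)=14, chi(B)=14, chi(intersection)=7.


chi(A cup B) = chi(A) + chi(B) - chi(A cap B)
= 14 + (14) - (7)
= 21

21


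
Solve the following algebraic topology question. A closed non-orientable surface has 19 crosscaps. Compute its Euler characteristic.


For a non-orientable closed surface with k crosscaps: chi = 2 - k.
Here k = 19.
chi = 2 - 19 = -17

-17


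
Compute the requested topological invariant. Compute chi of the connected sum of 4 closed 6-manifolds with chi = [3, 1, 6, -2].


For n-manifolds: chi(A#B) = chi(A) + chi(B) - chi(S^6).
chi(S^6) = 1 + (-1)^6 = 2.
chi(#) = (sum chi_i) - (4-1)*chi(S^6) = 8 - 3*2 = 2

2


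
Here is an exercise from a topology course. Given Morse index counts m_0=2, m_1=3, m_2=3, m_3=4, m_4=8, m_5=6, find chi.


Morse theory: chi(M) = sum_k (-1)^k m_k where m_k = #(index-k critical points).
= (2) + (-3) + (3) + (-4) + (8) + (-6) = 0

0


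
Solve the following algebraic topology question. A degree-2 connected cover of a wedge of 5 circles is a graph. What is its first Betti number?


Nielsen-Schreier: an index-n subgroup of F_r is free of rank 1 + n(r-1).
Equivalently: chi(cover) = n*chi(base); chi(vee_r S^1) = 1 - 5 = -4.
chi(E) = 2*(-4) = -8; rank = 1 - chi(E) = 1 - (-8) = 9.
rank = 1 + 2*(5-1) = 1 + 8 = 9

9


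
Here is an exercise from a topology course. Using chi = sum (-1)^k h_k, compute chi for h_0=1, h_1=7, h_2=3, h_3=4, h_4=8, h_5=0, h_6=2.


Handles of index k contribute (-1)^k to chi (same as CW cells).
chi = (1) + (-7) + (3) + (-4) + (8) + (0) + (2) = 3

3


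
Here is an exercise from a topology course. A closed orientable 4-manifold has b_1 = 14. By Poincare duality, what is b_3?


Poincare duality for closed orientable n-manifolds: b_k = b_{n-k}.
Here n = 4, so b_3 = b_1 = 14

14


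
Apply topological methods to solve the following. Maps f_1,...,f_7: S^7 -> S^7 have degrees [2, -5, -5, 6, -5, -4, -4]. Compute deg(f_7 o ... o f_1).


Degree is multiplicative: deg(composition) = product of degrees.
= (2) * (-5) * (-5) * (6) * (-5) * (-4) * (-4) = -24000

-24000


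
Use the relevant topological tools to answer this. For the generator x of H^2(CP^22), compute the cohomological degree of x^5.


|x| = 2 in H^*(CP^n).
|x^5| = 5 * |x| = 5 * 2 = 10

10


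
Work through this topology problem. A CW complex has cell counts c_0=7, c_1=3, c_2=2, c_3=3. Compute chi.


chi = sum_k (-1)^k c_k.
= (-1)^0*7 + (-1)^1*3 + (-1)^2*2 + (-1)^3*3
= (7) + (-3) + (2) + (-3)
= 3

3


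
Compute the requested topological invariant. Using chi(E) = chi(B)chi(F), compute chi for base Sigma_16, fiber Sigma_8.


For a fiber bundle F -> E -> B (with CW structure): chi(E) = chi(B) * chi(F).
chi(Sigma_16) = -30, chi(Sigma_8) = -14.
chi(E) = (-30) * (-14) = 420

420


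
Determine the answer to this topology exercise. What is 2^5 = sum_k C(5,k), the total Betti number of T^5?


b_k(T^5) = C(5,k), so the sum over k is sum_k C(5,k) = 2^5.
Total = 2^5 = 32

32


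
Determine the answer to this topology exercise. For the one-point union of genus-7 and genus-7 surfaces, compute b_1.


For a wedge: H_1(A v B) = H_1(A) + H_1(B).
b_1(Sigma_7) = 14, b_1(Sigma_7) = 14.
b_1 = 14 + 14 = 28

28


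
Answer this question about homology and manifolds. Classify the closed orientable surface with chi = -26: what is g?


chi = 2 - 2g for closed orientable surfaces.
-26 = 2 - 2g
2g = 2 - (-26) = 28
g = 14

14


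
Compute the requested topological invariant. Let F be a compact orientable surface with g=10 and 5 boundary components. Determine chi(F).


For a compact orientable surface with genus g and b boundary components: chi = 2 - 2g - b.
chi = 2 - 2*10 - 5 = 2 - 20 - 5 = -23

-23


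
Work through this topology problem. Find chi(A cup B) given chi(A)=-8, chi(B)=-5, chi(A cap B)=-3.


chi(A cup B) = chi(A) + chi(B) - chi(A cap B)
= -8 + (-5) - (-3)
= -10

-10


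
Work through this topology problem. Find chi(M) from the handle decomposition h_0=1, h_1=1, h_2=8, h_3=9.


Handles of index k contribute (-1)^k to chi (same as CW cells).
chi = (1) + (-1) + (8) + (-9) = -1

-1


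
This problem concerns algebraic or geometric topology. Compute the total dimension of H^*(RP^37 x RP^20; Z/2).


dim H^*(RP^n; Z/2) = n+1 (one Z/2 in each degree 0..n).
Total Betti number is multiplicative.
Total = (37+1) * (20+1) = 38 * 21 = 798

798


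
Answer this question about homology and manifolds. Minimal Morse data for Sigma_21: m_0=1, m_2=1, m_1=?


A perfect Morse function has m_k = b_k.
For Sigma_21: b_0=1, b_1=2g=42, b_2=1.
Saddles m_1 = 2g = 42

42


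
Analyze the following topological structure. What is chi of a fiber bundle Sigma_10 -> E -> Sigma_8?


For a fiber bundle F -> E -> B (with CW structure): chi(E) = chi(B) * chi(F).
chi(Sigma_8) = -14, chi(Sigma_10) = -18.
chi(E) = (-14) * (-18) = 252

252


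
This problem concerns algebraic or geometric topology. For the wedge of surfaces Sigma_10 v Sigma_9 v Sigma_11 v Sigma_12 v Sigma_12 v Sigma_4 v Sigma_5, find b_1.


For a wedge X v Y: reduced H_k(X v Y) = H_k(X) + H_k(Y).
Each Sigma_g contributes b_1 = 2g.
b_1 = 20 + 18 + 22 + 24 + 24 + 8 + 10 = 126

126


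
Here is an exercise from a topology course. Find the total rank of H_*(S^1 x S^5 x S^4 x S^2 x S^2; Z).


Total Betti number is multiplicative under products.
Each S^d (d>=1) has total Betti number 2.
There are 5 sphere factors.
Total = 2^5 = 32

32


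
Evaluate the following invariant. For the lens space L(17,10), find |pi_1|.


pi_1(L(p,q)) = Z/pZ for any q coprime to p.
|pi_1(L(17,10))| = 17

17


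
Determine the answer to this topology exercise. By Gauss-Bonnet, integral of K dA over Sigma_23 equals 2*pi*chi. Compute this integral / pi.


Gauss-Bonnet: integral K dA = 2*pi*chi(M).
chi(Sigma_23) = 2 - 2*23 = -44.
(integral K dA)/pi = 2*chi = 2*(-44) = -88

-88


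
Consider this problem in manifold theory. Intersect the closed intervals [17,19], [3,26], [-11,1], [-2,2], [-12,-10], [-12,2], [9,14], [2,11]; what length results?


Intersection = [max(a_i), min(b_i)] = [17, -10].
Since 17 > -10, the intersection is empty.
Length = 0

0


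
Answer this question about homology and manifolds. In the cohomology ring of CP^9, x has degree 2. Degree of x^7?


|x| = 2 in H^*(CP^n).
|x^7| = 7 * |x| = 7 * 2 = 14

14


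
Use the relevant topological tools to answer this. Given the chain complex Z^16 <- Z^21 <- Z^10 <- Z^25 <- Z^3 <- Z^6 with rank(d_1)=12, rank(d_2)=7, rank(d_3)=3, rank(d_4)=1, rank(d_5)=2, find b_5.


rank H_k = rank(ker d_k) - rank(im d_{k+1}).
rank(ker d_5) = rank(C_5) - rank(d_5) = 6 - 2 = 4.
rank(im d_{5+1}) = 0.
rank H_5 = 4 - 0 = 4

4


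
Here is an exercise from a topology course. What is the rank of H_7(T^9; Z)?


By the Kunneth formula, b_k(T^n) = C(n,k).
b_7(T^9) = C(9,7).
C(9,7) = 9!/(7!*2!) = 36

36


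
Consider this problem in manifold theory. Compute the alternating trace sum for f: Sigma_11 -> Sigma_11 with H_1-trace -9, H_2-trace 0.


L(f) = tr(f_0*) - tr(f_1*) + tr(f_2*).
= 1 - (-9) + (0)
= 10

10


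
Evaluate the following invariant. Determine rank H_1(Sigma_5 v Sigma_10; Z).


For a wedge: H_1(A v B) = H_1(A) + H_1(B).
b_1(Sigma_5) = 10, b_1(Sigma_10) = 20.
b_1 = 10 + 20 = 30

30


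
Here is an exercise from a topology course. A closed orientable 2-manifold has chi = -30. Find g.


chi = 2 - 2g for closed orientable surfaces.
-30 = 2 - 2g
2g = 2 - (-30) = 32
g = 16

16


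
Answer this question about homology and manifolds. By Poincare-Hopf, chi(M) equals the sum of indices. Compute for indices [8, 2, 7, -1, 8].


Poincare-Hopf: chi(M) = sum of indices of zeros.
chi = (8) + (2) + (7) + (-1) + (8) = 24

24


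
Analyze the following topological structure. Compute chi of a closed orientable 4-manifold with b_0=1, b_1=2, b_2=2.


By Poincare duality b_k = b_{4-k}, so full Betti numbers: b_0=1, b_1=2, b_2=2, b_3=2, b_4=1.
chi = sum (-1)^k b_k = 0

0


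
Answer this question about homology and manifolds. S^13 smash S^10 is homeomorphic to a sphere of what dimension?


S^m ^ S^n = S^{m+n}.
k = 13 + 10 = 23

23


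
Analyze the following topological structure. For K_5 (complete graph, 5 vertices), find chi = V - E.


K_5: V = 5, E = C(5,2) = 10.
chi = V - E = 5 - 10 = -5

-5


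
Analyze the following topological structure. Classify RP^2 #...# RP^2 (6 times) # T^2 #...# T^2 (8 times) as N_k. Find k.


Since a >= 1, the sum is non-orientable; each T^2 can be replaced by RP^2 # RP^2 (since T^2#RP^2 = 3RP^2).
Total crosscaps k = 6 + 2*8 = 22.
Check via chi: chi = 6*1 + 8*0 - (6+8-1)*2 = -20 = 2 - k = -20. Consistent.

22


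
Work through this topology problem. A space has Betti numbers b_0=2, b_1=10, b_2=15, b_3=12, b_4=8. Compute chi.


chi = sum_k (-1)^k b_k.
= (2) + (-10) + (15) + (-12) + (8)
= 3

3


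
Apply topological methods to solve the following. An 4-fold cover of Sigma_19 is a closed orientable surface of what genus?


For an n-sheeted cover: chi(E) = n * chi(B).
chi(Sigma_19) = 2 - 2*19 = -36.
chi(E) = 4 * (-36) = -144.
genus(E) = (2 - chi(E))/2 = (2 - (-144))/2 = 146/2 = 73

73


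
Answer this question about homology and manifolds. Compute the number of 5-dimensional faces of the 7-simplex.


Delta^7 has 7+1 vertices. A 5-face is a choice of 5+1 vertices.
f_5 = C(7+1, 5+1) = C(8,6) = 28

28


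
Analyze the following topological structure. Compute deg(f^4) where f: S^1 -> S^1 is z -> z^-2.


deg(f) = -2. Degree is multiplicative: deg(f^4) = (deg f)^4.
deg(f^4) = (-2)^4 = 16

16


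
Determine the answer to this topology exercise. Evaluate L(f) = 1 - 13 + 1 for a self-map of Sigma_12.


L(f) = tr(f_0*) - tr(f_1*) + tr(f_2*).
= 1 - (13) + (1)
= -11

-11


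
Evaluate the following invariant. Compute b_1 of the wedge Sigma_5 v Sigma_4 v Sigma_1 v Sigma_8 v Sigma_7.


For a wedge X v Y: reduced H_k(X v Y) = H_k(X) + H_k(Y).
Each Sigma_g contributes b_1 = 2g.
b_1 = 10 + 8 + 2 + 16 + 14 = 50

50


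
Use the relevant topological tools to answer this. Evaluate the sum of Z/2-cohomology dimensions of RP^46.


H^k(RP^46; Z/2) = Z/2 for each 0 <= k <= 46.
Total dimension = 46 + 1 = 47

47


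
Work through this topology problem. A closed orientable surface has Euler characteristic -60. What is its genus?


chi = 2 - 2g for closed orientable surfaces.
-60 = 2 - 2g
2g = 2 - (-60) = 62
g = 31

31


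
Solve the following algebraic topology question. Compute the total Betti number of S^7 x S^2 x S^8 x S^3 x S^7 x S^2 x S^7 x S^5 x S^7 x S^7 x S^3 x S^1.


Total Betti number is multiplicative under products.
Each S^d (d>=1) has total Betti number 2.
There are 12 sphere factors.
Total = 2^12 = 4096

4096


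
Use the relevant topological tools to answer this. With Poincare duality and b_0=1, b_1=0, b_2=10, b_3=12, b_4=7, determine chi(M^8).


By Poincare duality b_k = b_{8-k}, so full Betti numbers: b_0=1, b_1=0, b_2=10, b_3=12, b_4=7, b_5=12, b_6=10, b_7=0, b_8=1.
chi = sum (-1)^k b_k = 5

5


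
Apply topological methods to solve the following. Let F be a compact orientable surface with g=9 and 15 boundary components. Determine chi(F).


For a compact orientable surface with genus g and b boundary components: chi = 2 - 2g - b.
chi = 2 - 2*9 - 15 = 2 - 18 - 15 = -31

-31


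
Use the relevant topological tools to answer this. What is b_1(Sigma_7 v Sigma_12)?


For a wedge: H_1(A v B) = H_1(A) + H_1(B).
b_1(Sigma_7) = 14, b_1(Sigma_12) = 24.
b_1 = 14 + 24 = 38

38


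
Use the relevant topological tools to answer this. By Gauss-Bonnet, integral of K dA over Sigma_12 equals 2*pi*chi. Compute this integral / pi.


Gauss-Bonnet: integral K dA = 2*pi*chi(M).
chi(Sigma_12) = 2 - 2*12 = -22.
(integral K dA)/pi = 2*chi = 2*(-22) = -44

-44


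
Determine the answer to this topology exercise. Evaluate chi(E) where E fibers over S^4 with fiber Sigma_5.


chi(S^4) = 2 (n even), chi(Sigma_5) = 2 - 2*5 = -8.
chi(E) = 2 * (-8) = -16

-16


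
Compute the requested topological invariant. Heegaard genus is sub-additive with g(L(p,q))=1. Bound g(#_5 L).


Heegaard genus satisfies g(A#B) <= g(A) + g(B).
Each lens space has g = 1.
Upper bound: 5 * 1 = 5

5


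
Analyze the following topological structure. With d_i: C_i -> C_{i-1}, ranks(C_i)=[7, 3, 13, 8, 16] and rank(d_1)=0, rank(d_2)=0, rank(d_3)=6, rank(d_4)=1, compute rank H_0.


rank H_k = rank(ker d_k) - rank(im d_{k+1}).
rank(ker d_0) = rank(C_0) - rank(d_0) = 7 - 0 = 7.
rank(im d_{0+1}) = 0.
rank H_0 = 7 - 0 = 7

7


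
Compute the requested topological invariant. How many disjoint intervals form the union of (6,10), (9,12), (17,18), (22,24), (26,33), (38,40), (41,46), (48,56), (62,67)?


Sort and merge overlapping open intervals.
Merged: (6,12), (17,18), (22,24), (26,33), (38,40), (41,46), (48,56), (62,67).
Number of components = 8

8


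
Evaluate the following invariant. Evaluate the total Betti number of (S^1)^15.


b_k(T^15) = C(15,k), so the sum over k is sum_k C(15,k) = 2^15.
Total = 2^15 = 32768

32768


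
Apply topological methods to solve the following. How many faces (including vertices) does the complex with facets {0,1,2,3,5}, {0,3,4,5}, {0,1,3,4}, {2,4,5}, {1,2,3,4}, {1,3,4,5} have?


Each maximal simplex on m vertices has 2^m - 1 nonempty faces.
Take the union (dedupe shared faces).
Total distinct faces = 50

50


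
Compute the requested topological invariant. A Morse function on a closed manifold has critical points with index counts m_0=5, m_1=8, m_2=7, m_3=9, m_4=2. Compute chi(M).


Morse theory: chi(M) = sum_k (-1)^k m_k where m_k = #(index-k critical points).
= (5) + (-8) + (7) + (-9) + (2) = -3

-3


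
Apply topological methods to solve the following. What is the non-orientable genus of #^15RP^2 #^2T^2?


Since a >= 1, the sum is non-orientable; each T^2 can be replaced by RP^2 # RP^2 (since T^2#RP^2 = 3RP^2).
Total crosscaps k = 15 + 2*2 = 19.
Check via chi: chi = 15*1 + 2*0 - (15+2-1)*2 = -17 = 2 - k = -17. Consistent.

19


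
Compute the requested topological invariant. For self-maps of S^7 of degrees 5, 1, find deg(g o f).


Degree is multiplicative under composition: deg(g o f) = deg(g) * deg(f).
= 1 * 5 = 5

5


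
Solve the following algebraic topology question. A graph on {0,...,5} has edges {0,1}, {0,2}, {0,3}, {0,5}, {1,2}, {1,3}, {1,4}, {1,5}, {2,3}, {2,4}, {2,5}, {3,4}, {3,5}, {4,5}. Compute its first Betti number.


b_1 = E - V + (number of components).
E = 14, V = 6, components = 1.
b_1 = 14 - 6 + 1 = 9

9


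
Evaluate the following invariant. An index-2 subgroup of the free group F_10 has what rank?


Nielsen-Schreier: an index-n subgroup of F_r is free of rank 1 + n(r-1).
Equivalently: chi(cover) = n*chi(base); chi(vee_r S^1) = 1 - 10 = -9.
chi(E) = 2*(-9) = -18; rank = 1 - chi(E) = 1 - (-18) = 19.
rank = 1 + 2*(10-1) = 1 + 18 = 19

19


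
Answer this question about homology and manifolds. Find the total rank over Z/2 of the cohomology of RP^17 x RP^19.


dim H^*(RP^n; Z/2) = n+1 (one Z/2 in each degree 0..n).
Total Betti number is multiplicative.
Total = (17+1) * (19+1) = 18 * 20 = 360

360


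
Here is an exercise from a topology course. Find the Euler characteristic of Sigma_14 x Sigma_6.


chi(Sigma_14) = 2 - 2*14 = -26
chi(Sigma_6) = 2 - 2*6 = -10
chi(product) = (-26) * (-10) = 260

260


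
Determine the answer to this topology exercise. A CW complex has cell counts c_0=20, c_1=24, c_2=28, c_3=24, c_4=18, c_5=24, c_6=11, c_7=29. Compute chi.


chi = sum_k (-1)^k c_k.
= (-1)^0*20 + (-1)^1*24 + (-1)^2*28 + (-1)^3*24 + (-1)^4*18 + (-1)^5*24 + (-1)^6*11 + (-1)^7*29
= (20) + (-24) + (28) + (-24) + (18) + (-24) + (11) + (-29)
= -24

-24


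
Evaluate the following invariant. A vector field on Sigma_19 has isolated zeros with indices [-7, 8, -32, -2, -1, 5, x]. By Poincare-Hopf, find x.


Poincare-Hopf: sum of indices = chi(M).
chi(Sigma_19) = 2 - 2*19 = -36.
Sum of known indices = -29.
x = chi - (sum known) = -36 - (-29) = -7

-7


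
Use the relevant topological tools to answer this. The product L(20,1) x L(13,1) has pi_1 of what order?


pi_1(X x Y) = pi_1(X) x pi_1(Y).
pi_1(L(20,1)) = Z/20, pi_1(L(13,1)) = Z/13.
|Z/20 x Z/13| = 20 * 13 = 260

260


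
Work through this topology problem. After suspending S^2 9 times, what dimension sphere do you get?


Each suspension raises dimension by 1: Sigma S^n = S^{n+1}.
Sigma^9 S^2 = S^{2+9} = S^11

11


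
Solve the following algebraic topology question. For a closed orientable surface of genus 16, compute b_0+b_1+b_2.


For Sigma_16: b_0 = 1, b_1 = 2g = 32, b_2 = 1.
Total = 1 + 32 + 1 = 34

34


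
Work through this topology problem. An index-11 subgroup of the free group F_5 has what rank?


Nielsen-Schreier: an index-n subgroup of F_r is free of rank 1 + n(r-1).
Equivalently: chi(cover) = n*chi(base); chi(vee_r S^1) = 1 - 5 = -4.
chi(E) = 11*(-4) = -44; rank = 1 - chi(E) = 1 - (-44) = 45.
rank = 1 + 11*(5-1) = 1 + 44 = 45

45


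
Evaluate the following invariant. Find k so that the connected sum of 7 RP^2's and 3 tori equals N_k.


Since a >= 1, the sum is non-orientable; each T^2 can be replaced by RP^2 # RP^2 (since T^2#RP^2 = 3RP^2).
Total crosscaps k = 7 + 2*3 = 13.
Check via chi: chi = 7*1 + 3*0 - (7+3-1)*2 = -11 = 2 - k = -11. Consistent.

13


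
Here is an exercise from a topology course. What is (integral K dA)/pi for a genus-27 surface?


Gauss-Bonnet: integral K dA = 2*pi*chi(M).
chi(Sigma_27) = 2 - 2*27 = -52.
(integral K dA)/pi = 2*chi = 2*(-52) = -104

-104


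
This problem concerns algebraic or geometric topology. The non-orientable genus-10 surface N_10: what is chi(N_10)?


For a non-orientable closed surface with k crosscaps: chi = 2 - k.
Here k = 10.
chi = 2 - 10 = -8

-8


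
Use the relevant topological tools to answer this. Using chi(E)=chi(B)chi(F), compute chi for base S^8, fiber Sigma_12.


chi(S^8) = 2 (n even), chi(Sigma_12) = 2 - 2*12 = -22.
chi(E) = 2 * (-22) = -44

-44


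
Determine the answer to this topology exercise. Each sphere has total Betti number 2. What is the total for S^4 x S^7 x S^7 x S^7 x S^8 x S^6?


Total Betti number is multiplicative under products.
Each S^d (d>=1) has total Betti number 2.
There are 6 sphere factors.
Total = 2^6 = 64

64


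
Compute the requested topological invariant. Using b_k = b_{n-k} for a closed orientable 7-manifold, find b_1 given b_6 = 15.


Poincare duality for closed orientable n-manifolds: b_k = b_{n-k}.
Here n = 7, so b_1 = b_6 = 15

15


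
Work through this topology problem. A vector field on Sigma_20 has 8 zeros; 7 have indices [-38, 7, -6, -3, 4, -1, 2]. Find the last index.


Poincare-Hopf: sum of indices = chi(M).
chi(Sigma_20) = 2 - 2*20 = -38.
Sum of known indices = -35.
x = chi - (sum known) = -38 - (-35) = -3

-3


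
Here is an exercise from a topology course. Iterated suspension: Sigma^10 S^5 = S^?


Each suspension raises dimension by 1: Sigma S^n = S^{n+1}.
Sigma^10 S^5 = S^{5+10} = S^15

15


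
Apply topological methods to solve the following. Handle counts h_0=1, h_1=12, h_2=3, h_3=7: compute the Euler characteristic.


Handles of index k contribute (-1)^k to chi (same as CW cells).
chi = (1) + (-12) + (3) + (-7) = -15

-15


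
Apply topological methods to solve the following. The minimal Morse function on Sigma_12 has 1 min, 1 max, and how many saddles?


A perfect Morse function has m_k = b_k.
For Sigma_12: b_0=1, b_1=2g=24, b_2=1.
Saddles m_1 = 2g = 24

24


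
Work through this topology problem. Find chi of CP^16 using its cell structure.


CP^16 has one cell in each even dimension 0, 2, ..., 2*16 (16+1 cells total).
All cells are even-dimensional, so chi = number of cells.
chi = 16 + 1 = 17

17


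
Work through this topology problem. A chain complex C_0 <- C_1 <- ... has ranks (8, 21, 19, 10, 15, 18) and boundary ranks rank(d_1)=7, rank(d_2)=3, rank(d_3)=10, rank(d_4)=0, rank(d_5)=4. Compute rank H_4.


rank H_k = rank(ker d_k) - rank(im d_{k+1}).
rank(ker d_4) = rank(C_4) - rank(d_4) = 15 - 0 = 15.
rank(im d_{4+1}) = 4.
rank H_4 = 15 - 4 = 11

11


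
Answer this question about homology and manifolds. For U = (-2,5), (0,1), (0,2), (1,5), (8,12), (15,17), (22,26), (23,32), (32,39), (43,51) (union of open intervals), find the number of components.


Sort and merge overlapping open intervals.
Merged: (-2,5), (8,12), (15,17), (22,32), (32,39), (43,51).
Number of components = 6

6


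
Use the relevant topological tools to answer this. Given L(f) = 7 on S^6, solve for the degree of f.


L(f) = 1 + (-1)^6 deg(f) on S^6.
7 = 1 + (-1)^6 * deg(f)
(-1)^6 * deg(f) = 6
deg(f) = 6

6


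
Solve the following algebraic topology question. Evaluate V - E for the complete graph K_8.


K_8: V = 8, E = C(8,2) = 28.
chi = V - E = 8 - 28 = -20

-20


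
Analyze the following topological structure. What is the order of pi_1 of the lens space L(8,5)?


pi_1(L(p,q)) = Z/pZ for any q coprime to p.
|pi_1(L(8,5))| = 8

8


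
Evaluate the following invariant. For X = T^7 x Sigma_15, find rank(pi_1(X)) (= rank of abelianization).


pi_1(A x B) = pi_1(A) x pi_1(B); rank of abelianization = b_1.
b_1(T^7) = 7, b_1(Sigma_15) = 2*15 = 30.
b_1(product) = 7 + 30 = 37

37


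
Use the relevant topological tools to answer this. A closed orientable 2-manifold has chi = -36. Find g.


chi = 2 - 2g for closed orientable surfaces.
-36 = 2 - 2g
2g = 2 - (-36) = 38
g = 19

19


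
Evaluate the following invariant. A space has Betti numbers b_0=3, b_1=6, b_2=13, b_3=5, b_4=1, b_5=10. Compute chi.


chi = sum_k (-1)^k b_k.
= (3) + (-6) + (13) + (-5) + (1) + (-10)
= -4

-4


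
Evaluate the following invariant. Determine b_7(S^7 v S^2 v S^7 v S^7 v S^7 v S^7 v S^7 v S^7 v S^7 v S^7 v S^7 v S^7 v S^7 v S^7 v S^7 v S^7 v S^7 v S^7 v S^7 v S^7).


For a wedge of spheres, H_k (k>0) is free on one generator per sphere of dimension k.
Spheres of dimension 7: count = 19.
b_7 = 19

19


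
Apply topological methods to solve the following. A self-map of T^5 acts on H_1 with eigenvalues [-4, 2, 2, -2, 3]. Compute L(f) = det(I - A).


For a torus self-map: L(f) = det(I - A) where A acts on H_1.
L(f) = (1--4) * (1-2) * (1-2) * (1--2) * (1-3) = 5 * -1 * -1 * 3 * -2 = -30

-30


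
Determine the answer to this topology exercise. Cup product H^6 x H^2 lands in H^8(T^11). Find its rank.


Cup product: H^p x H^q -> H^{p+q}; here p+q = 6+2 = 8.
rank H^k(T^n) = C(n,k).
C(11,8) = 165

165


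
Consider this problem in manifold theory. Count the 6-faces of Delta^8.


Delta^8 has 8+1 vertices. A 6-face is a choice of 6+1 vertices.
f_6 = C(8+1, 6+1) = C(9,7) = 36

36


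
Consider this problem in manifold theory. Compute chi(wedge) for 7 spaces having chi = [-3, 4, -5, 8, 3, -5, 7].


chi(A v B) = chi(A) + chi(B) - 1 (one point identified).
For 7 spaces: chi = (sum chi_i) - (7 - 1).
sum = 9; chi = 9 - 6 = 3

3


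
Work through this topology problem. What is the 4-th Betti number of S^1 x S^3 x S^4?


Each S^d has Poincare polynomial 1 + t^d.
The product S^1 x S^3 x S^4 has Poincare polynomial prod(1+t^d_i).
Expanding: b_0=1, b_1=1, b_3=1, b_4=2, b_5=1, b_7=1, b_8=1.
b_4 = 2

2


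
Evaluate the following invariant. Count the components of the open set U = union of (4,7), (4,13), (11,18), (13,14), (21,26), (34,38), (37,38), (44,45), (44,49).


Sort and merge overlapping open intervals.
Merged: (4,18), (21,26), (34,38), (44,49).
Number of components = 4

4


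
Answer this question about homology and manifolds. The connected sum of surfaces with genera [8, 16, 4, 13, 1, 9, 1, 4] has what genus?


Genus is additive under connected sum of orientable surfaces.
g = 8 + 16 + 4 + 13 + 1 + 9 + 1 + 4 = 56

56


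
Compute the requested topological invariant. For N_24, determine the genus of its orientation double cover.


chi(N_24) = 2 - 24 = -22.
Double cover: chi(Sigma_g) = 2 * chi(N_24) = 2*(-22) = -44.
2 - 2g = -44, so g = (2 - (-44))/2 = 46/2 = 23

23


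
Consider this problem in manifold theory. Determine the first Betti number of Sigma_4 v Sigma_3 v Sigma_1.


For a wedge X v Y: reduced H_k(X v Y) = H_k(X) + H_k(Y).
Each Sigma_g contributes b_1 = 2g.
b_1 = 8 + 6 + 2 = 16

16


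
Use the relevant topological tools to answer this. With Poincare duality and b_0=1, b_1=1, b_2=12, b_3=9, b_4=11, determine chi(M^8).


By Poincare duality b_k = b_{8-k}, so full Betti numbers: b_0=1, b_1=1, b_2=12, b_3=9, b_4=11, b_5=9, b_6=12, b_7=1, b_8=1.
chi = sum (-1)^k b_k = 17

17


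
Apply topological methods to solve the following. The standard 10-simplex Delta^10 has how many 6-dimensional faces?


Delta^10 has 10+1 vertices. A 6-face is a choice of 6+1 vertices.
f_6 = C(10+1, 6+1) = C(11,7) = 330

330


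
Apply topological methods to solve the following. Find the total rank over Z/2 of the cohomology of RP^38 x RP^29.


dim H^*(RP^n; Z/2) = n+1 (one Z/2 in each degree 0..n).
Total Betti number is multiplicative.
Total = (38+1) * (29+1) = 39 * 30 = 1170

1170


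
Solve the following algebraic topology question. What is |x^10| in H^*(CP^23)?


|x| = 2 in H^*(CP^n).
|x^10| = 10 * |x| = 10 * 2 = 20

20


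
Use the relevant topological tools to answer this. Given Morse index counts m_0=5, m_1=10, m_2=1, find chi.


Morse theory: chi(M) = sum_k (-1)^k m_k where m_k = #(index-k critical points).
= (5) + (-10) + (1) = -4

-4


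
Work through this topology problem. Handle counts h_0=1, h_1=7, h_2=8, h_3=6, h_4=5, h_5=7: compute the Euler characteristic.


Handles of index k contribute (-1)^k to chi (same as CW cells).
chi = (1) + (-7) + (8) + (-6) + (5) + (-7) = -6

-6


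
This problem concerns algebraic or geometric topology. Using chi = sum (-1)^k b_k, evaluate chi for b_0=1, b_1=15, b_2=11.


chi = sum_k (-1)^k b_k.
= (1) + (-15) + (11)
= -3

-3


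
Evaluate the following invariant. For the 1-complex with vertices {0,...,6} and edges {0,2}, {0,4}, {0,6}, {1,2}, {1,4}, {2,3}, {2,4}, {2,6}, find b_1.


b_1 = E - V + (number of components).
E = 8, V = 7, components = 2.
b_1 = 8 - 7 + 2 = 3

3


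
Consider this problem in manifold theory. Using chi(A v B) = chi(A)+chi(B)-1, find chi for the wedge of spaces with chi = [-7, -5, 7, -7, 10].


chi(A v B) = chi(A) + chi(B) - 1 (one point identified).
For 5 spaces: chi = (sum chi_i) - (5 - 1).
sum = -2; chi = -2 - 4 = -6

-6


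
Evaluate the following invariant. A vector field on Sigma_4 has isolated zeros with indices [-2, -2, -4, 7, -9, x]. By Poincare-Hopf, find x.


Poincare-Hopf: sum of indices = chi(M).
chi(Sigma_4) = 2 - 2*4 = -6.
Sum of known indices = -10.
x = chi - (sum known) = -6 - (-10) = 4

4


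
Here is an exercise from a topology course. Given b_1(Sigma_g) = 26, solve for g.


For a closed orientable surface: b_1 = 2g.
26 = 2g
g = 26 / 2 = 13

13


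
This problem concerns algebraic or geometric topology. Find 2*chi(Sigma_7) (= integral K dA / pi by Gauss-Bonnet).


Gauss-Bonnet: integral K dA = 2*pi*chi(M).
chi(Sigma_7) = 2 - 2*7 = -12.
(integral K dA)/pi = 2*chi = 2*(-12) = -24

-24


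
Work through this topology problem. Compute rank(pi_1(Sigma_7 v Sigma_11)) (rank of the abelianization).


For a wedge: H_1(A v B) = H_1(A) + H_1(B).
b_1(Sigma_7) = 14, b_1(Sigma_11) = 22.
b_1 = 14 + 22 = 36

36


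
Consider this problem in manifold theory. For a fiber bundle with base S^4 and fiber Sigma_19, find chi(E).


chi(S^4) = 2 (n even), chi(Sigma_19) = 2 - 2*19 = -36.
chi(E) = 2 * (-36) = -72

-72


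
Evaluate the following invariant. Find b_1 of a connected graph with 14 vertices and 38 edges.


For a connected graph: rank(pi_1) = b_1 = E - V + 1 = 1 - chi.
chi = V - E = 14 - 38 = -24.
rank = 1 - (-24) = 38 - 14 + 1 = 25

25


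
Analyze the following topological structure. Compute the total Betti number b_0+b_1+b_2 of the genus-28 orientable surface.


For Sigma_28: b_0 = 1, b_1 = 2g = 56, b_2 = 1.
Total = 1 + 56 + 1 = 58

58


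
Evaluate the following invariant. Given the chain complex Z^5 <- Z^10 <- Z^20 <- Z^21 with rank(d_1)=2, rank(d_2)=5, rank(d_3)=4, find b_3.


rank H_k = rank(ker d_k) - rank(im d_{k+1}).
rank(ker d_3) = rank(C_3) - rank(d_3) = 21 - 4 = 17.
rank(im d_{3+1}) = 0.
rank H_3 = 17 - 0 = 17

17


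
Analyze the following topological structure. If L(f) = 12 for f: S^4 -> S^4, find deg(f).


L(f) = 1 + (-1)^4 deg(f) on S^4.
12 = 1 + (-1)^4 * deg(f)
(-1)^4 * deg(f) = 11
deg(f) = 11

11


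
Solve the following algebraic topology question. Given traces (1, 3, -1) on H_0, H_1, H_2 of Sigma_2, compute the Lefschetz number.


L(f) = tr(f_0*) - tr(f_1*) + tr(f_2*).
= 1 - (3) + (-1)
= -3

-3


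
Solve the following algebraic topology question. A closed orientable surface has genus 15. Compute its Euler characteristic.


For a closed orientable surface of genus g: chi = 2 - 2g.
Here g = 15.
chi = 2 - 2*15 = 2 - 30 = -28

-28


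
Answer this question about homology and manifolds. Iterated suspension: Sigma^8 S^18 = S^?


Each suspension raises dimension by 1: Sigma S^n = S^{n+1}.
Sigma^8 S^18 = S^{18+8} = S^26

26


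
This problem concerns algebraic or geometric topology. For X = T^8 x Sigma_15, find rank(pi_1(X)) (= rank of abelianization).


pi_1(A x B) = pi_1(A) x pi_1(B); rank of abelianization = b_1.
b_1(T^8) = 8, b_1(Sigma_15) = 2*15 = 30.
b_1(product) = 8 + 30 = 38

38


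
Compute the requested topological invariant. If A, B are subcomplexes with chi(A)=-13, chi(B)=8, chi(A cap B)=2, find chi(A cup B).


chi(A cup B) = chi(A) + chi(B) - chi(A cap B)
= -13 + (8) - (2)
= -7

-7


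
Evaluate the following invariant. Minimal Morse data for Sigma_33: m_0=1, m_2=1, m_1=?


A perfect Morse function has m_k = b_k.
For Sigma_33: b_0=1, b_1=2g=66, b_2=1.
Saddles m_1 = 2g = 66

66


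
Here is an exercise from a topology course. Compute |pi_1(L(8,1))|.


pi_1(L(p,q)) = Z/pZ for any q coprime to p.
|pi_1(L(8,1))| = 8

8


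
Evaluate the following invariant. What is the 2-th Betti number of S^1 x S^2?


Each S^d has Poincare polynomial 1 + t^d.
The product S^1 x S^2 has Poincare polynomial prod(1+t^d_i).
Expanding: b_0=1, b_1=1, b_2=1, b_3=1.
b_2 = 1

1


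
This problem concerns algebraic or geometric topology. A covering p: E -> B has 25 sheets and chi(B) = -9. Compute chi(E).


For a finite covering: chi(E) = (number of sheets) * chi(B).
chi(E) = 25 * (-9) = -225

-225


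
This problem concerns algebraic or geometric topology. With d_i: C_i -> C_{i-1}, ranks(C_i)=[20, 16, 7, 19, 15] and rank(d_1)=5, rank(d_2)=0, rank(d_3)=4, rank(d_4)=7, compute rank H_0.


rank H_k = rank(ker d_k) - rank(im d_{k+1}).
rank(ker d_0) = rank(C_0) - rank(d_0) = 20 - 0 = 20.
rank(im d_{0+1}) = 5.
rank H_0 = 20 - 5 = 15

15
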